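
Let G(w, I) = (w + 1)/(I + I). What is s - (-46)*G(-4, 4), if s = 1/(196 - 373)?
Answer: -12217/708 ≈ -17.256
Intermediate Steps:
s = -1/177 (s = 1/(-177) = -1/177 ≈ -0.0056497)
G(w, I) = (1 + w)/(2*I) (G(w, I) = (1 + w)/((2*I)) = (1 + w)*(1/(2*I)) = (1 + w)/(2*I))
s - (-46)*G(-4, 4) = -1/177 - (-46)*(½)*(1 - 4)/4 = -1/177 - (-46)*(½)*(¼)*(-3) = -1/177 - (-46)*(-3)/8 = -1/177 - 1*69/4 = -1/177 - 69/4 = -12217/708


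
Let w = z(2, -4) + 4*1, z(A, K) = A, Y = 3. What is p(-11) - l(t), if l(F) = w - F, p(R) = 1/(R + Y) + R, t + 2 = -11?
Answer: -241/8 ≈ -30.125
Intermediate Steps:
t = -13 (t = -2 - 11 = -13)
p(R) = R + 1/(3 + R) (p(R) = 1/(R + 3) + R = 1/(3 + R) + R = R + 1/(3 + R))
w = 6 (w = 2 + 4*1 = 2 + 4 = 6)
l(F) = 6 - F
p(-11) - l(t) = (1 + (-11)² + 3*(-11))/(3 - 11) - (6 - 1*(-13)) = (1 + 121 - 33)/(-8) - (6 + 13) = -⅛*89 - 1*19 = -89/8 - 19 = -241/8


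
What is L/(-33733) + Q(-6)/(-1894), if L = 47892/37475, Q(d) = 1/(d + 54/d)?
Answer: -19293509/7182867202350 ≈ -2.6860e-6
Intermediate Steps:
L = 47892/37475 (L = 47892*(1/37475) = 47892/37475 ≈ 1.2780)
L/(-33733) + Q(-6)/(-1894) = (47892/37475)/(-33733) - 6/(54 + (-6)²)/(-1894) = (47892/37475)*(-1/33733) - 6/(54 + 36)*(-1/1894) = -47892/1264144175 - 6/90*(-1/1894) = -47892/1264144175 - 6*1/90*(-1/1894) = -47892/1264144175 - 1/15*(-1/1894) = -47892/1264144175 + 1/28410 = -19293509/7182867202350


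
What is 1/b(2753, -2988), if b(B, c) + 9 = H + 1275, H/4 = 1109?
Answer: 1/5702 ≈ 0.00017538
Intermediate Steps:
H = 4436 (H = 4*1109 = 4436)
b(B, c) = 5702 (b(B, c) = -9 + (4436 + 1275) = -9 + 5711 = 5702)
1/b(2753, -2988) = 1/5702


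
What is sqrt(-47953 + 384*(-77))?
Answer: I*sqrt(77521) ≈ 278.43*I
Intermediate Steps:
sqrt(-47953 + 384*(-77)) = sqrt(-47953 - 29568) = sqrt(-77521) = I*sqrt(77521)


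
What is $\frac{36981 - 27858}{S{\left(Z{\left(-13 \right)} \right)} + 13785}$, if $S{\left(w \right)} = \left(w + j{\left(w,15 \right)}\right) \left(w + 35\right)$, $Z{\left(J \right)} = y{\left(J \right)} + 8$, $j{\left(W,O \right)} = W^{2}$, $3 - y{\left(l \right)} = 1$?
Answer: $\frac{3041}{6245} \approx 0.48695$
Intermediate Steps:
$y{\left(l \right)} = 2$ ($y{\left(l \right)} = 3 - 1 = 2$)
$Z{\left(J \right)} = 10$ ($Z{\left(J \right)} = 2 + 8 = 10$)
$S{\left(w \right)} = \left(35 + w\right) \left(w + w^{2}\right)$ ($S{\left(w \right)} = \left(w + w^{2}\right) \left(w + 35\right) = \left(w + w^{2}\right) \left(35 + w\right) = \left(35 + w\right) \left(w + w^{2}\right)$)
$\frac{36981 - 27858}{S{\left(Z{\left(-13 \right)} \right)} + 13785} = \frac{36981 - 27858}{10 \left(35 + 10^{2} + 36 \cdot 10\right) + 13785} = \frac{9123}{10 \left(35 + 100 + 360\right) + 13785} = \frac{9123}{10 \cdot 495 + 13785} = \frac{9123}{4950 + 13785} = \frac{9123}{18735} = 9123 \cdot \frac{1}{18735} = \frac{3041}{6245}$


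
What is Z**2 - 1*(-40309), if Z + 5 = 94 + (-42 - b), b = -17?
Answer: 44405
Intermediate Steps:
Z = 64 (Z = -5 + (94 + (-42 - 1*(-17))) = -5 + (94 + (-42 + 17)) = -5 + (94 - 25) = -5 + 69 = 64)
Z**2 - 1*(-40309) = 64**2 - 1*(-40309) = 4096 + 40309 = 44405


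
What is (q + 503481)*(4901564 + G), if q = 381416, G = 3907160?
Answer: 7794813441428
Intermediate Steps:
(q + 503481)*(4901564 + G) = (381416 + 503481)*(4901564 + 3907160) = 884897*8808724 = 7794813441428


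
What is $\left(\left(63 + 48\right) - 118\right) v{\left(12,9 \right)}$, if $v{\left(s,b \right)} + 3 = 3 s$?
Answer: $-231$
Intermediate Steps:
$v{\left(s,b \right)} = -3 + 3 s$
$\left(\left(63 + 48\right) - 118\right) v{\left(12,9 \right)} = \left(\left(63 + 48\right) - 118\right) \left(-3 + 3 \cdot 12\right) = \left(111 - 118\right) \left(-3 + 36\right) = \left(-7\right) 33 = -231$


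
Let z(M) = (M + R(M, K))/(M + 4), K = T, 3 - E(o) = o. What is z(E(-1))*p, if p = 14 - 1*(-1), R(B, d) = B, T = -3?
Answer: 15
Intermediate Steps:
E(o) = 3 - o
K = -3
z(M) = 2*M/(4 + M) (z(M) = (M + M)/(M + 4) = (2*M)/(4 + M) = 2*M/(4 + M))
p = 15 (p = 14 + 1 = 15)
z(E(-1))*p = (2*(3 - 1*(-1))/(4 + (3 - 1*(-1))))*15 = (2*(3 + 1)/(4 + (3 + 1)))*15 = (2*4/(4 + 4))*15 = (2*4/8)*15 = (2*4*(1/8))*15 = 1*15 = 15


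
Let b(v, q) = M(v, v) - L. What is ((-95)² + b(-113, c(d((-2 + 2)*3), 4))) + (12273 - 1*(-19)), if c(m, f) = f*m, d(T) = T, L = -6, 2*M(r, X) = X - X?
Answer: 21323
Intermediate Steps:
M(r, X) = 0 (M(r, X) = (X - X)/2 = (½)*0 = 0)
b(v, q) = 6 (b(v, q) = 0 - 1*(-6) = 0 + 6 = 6)
((-95)² + b(-113, c(d((-2 + 2)*3), 4))) + (12273 - 1*(-19)) = ((-95)² + 6) + (12273 - 1*(-19)) = (9025 + 6) + (12273 + 19) = 9031 + 12292 = 21323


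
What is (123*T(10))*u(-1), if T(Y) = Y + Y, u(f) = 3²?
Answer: 22140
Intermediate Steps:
u(f) = 9
T(Y) = 2*Y
(123*T(10))*u(-1) = (123*(2*10))*9 = (123*20)*9 = 2460*9 = 22140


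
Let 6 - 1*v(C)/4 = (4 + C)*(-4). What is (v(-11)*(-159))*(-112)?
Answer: -1567104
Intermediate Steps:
v(C) = 88 + 16*C (v(C) = 24 - 4*(4 + C)*(-4) = 24 - 4*(-16 - 4*C) = 24 + (64 + 16*C) = 88 + 16*C)
(v(-11)*(-159))*(-112) = ((88 + 16*(-11))*(-159))*(-112) = ((88 - 176)*(-159))*(-112) = -88*(-159)*(-112) = 13992*(-112) = -1567104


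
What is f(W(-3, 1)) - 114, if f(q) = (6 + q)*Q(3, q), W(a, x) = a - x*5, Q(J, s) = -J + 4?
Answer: -116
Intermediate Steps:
Q(J, s) = 4 - J
W(a, x) = a - 5*x
f(q) = 6 + q (f(q) = (6 + q)*(4 - 1*3) = (6 + q)*(4 - 3) = (6 + q)*1 = 6 + q)
f(W(-3, 1)) - 114 = (6 + (-3 - 5*1)) - 114 = (6 + (-3 - 5)) - 114 = (6 - 8) - 114 = -2 - 114 = -116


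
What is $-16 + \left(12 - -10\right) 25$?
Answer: $534$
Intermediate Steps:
$-16 + \left(12 - -10\right) 25 = -16 + \left(12 + 10\right) 25 = -16 + 22 \cdot 25 = -16 + 550 = 534$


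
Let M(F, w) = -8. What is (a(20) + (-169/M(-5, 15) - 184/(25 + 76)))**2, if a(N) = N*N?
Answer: 114783407209/652864 ≈ 1.7582e+5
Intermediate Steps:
a(N) = N**2
(a(20) + (-169/M(-5, 15) - 184/(25 + 76)))**2 = (20**2 + (-169/(-8) - 184/(25 + 76)))**2 = (400 + (-169*(-1/8) - 184/101))**2 = (400 + (169/8 - 184*1/101))**2 = (400 + (169/8 - 184/101))**2 = (400 + 15597/808)**2 = (338797/808)**2 = 114783407209/652864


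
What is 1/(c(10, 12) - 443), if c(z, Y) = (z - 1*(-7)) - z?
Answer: -1/436 ≈ -0.0022936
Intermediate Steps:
c(z, Y) = 7 (c(z, Y) = (z + 7) - z = (7 + z) - z = 7)
1/(c(10, 12) - 443) = 1/(7 - 443) = 1/(-436) = -1/436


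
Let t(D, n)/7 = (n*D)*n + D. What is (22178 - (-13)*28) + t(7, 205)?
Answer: 2081816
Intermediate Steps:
t(D, n) = 7*D + 7*D*n² (t(D, n) = 7*((n*D)*n + D) = 7*((D*n)*n + D) = 7*(D*n² + D) = 7*(D + D*n²) = 7*D + 7*D*n²)
(22178 - (-13)*28) + t(7, 205) = (22178 - (-13)*28) + 7*7*(1 + 205²) = (22178 - 1*(-364)) + 7*7*(1 + 42025) = (22178 + 364) + 7*7*42026 = 22542 + 2059274 = 2081816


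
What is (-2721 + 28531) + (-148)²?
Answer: 47714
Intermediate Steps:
(-2721 + 28531) + (-148)² = 25810 + 21904 = 47714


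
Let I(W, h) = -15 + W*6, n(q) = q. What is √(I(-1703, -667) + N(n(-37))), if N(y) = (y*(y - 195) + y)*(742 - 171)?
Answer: 2*√1217526 ≈ 2206.8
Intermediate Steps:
I(W, h) = -15 + 6*W
N(y) = 571*y + 571*y*(-195 + y) (N(y) = (y*(-195 + y) + y)*571 = (y + y*(-195 + y))*571 = 571*y + 571*y*(-195 + y))
√(I(-1703, -667) + N(n(-37))) = √((-15 + 6*(-1703)) + 571*(-37)*(-194 - 37)) = √((-15 - 10218) + 571*(-37)*(-231)) = √(-10233 + 4880337) = √4870104 = 2*√1217526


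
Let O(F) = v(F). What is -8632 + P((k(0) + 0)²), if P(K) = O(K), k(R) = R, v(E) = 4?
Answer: -8628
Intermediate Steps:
O(F) = 4
P(K) = 4
-8632 + P((k(0) + 0)²) = -8632 + 4 = -8628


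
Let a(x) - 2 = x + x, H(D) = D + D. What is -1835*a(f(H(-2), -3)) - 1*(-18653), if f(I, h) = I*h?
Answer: -29057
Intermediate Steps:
H(D) = 2*D
a(x) = 2 + 2*x (a(x) = 2 + (x + x) = 2 + 2*x)
-1835*a(f(H(-2), -3)) - 1*(-18653) = -1835*(2 + 2*((2*(-2))*(-3))) - 1*(-18653) = -1835*(2 + 2*(-4*(-3))) + 18653 = -1835*(2 + 2*12) + 18653 = -1835*(2 + 24) + 18653 = -1835*26 + 18653 = -47710 + 18653 = -29057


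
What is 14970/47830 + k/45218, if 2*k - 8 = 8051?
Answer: 173928889/432555388 ≈ 0.40210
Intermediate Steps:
k = 8059/2 (k = 4 + (1/2)*8051 = 4 + 8051/2 = 8059/2 ≈ 4029.5)
14970/47830 + k/45218 = 14970/47830 + (8059/2)/45218 = 14970*(1/47830) + (8059/2)*(1/45218) = 1497/4783 + 8059/90436 = 173928889/432555388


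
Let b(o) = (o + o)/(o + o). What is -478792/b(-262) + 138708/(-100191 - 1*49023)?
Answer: -11907101366/24869 ≈ -4.7879e+5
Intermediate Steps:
b(o) = 1 (b(o) = (2*o)/((2*o)) = (2*o)*(1/(2*o)) = 1)
-478792/b(-262) + 138708/(-100191 - 1*49023) = -478792/1 + 138708/(-100191 - 1*49023) = -478792*1 + 138708/(-100191 - 49023) = -478792 + 138708/(-149214) = -478792 + 138708*(-1/149214) = -478792 - 23118/24869 = -11907101366/24869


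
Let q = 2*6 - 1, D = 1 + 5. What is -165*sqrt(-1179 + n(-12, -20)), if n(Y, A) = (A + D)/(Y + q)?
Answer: -165*I*sqrt(1165) ≈ -5631.8*I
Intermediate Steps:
D = 6
q = 11 (q = 12 - 1 = 11)
n(Y, A) = (6 + A)/(11 + Y) (n(Y, A) = (A + 6)/(Y + 11) = (6 + A)/(11 + Y))
-165*sqrt(-1179 + n(-12, -20)) = -165*sqrt(-1179 + (6 - 20)/(11 - 12)) = -165*sqrt(-1179 - 14/(-1)) = -165*sqrt(-1179 - 1*(-14)) = -165*sqrt(-1179 + 14) = -165*I*sqrt(1165)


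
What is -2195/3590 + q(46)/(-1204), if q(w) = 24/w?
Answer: -3041351/4970714 ≈ -0.61185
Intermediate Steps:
-2195/3590 + q(46)/(-1204) = -2195/3590 + (24/46)/(-1204) = -2195*1/3590 + (24*(1/46))*(-1/1204) = -439/718 + (12/23)*(-1/1204) = -439/718 - 3/6923 = -3041351/4970714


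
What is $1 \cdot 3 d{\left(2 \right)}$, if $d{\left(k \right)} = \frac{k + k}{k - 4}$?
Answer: $-6$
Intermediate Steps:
$d{\left(k \right)} = \frac{2 k}{-4 + k}$
$1 \cdot 3 d{\left(2 \right)} = 1 \cdot 3 \cdot 2 \cdot 2 \frac{1}{-4 + 2} = 3 \cdot 2 \cdot 2 \frac{1}{-2} = 3 \cdot 2 \cdot 2 \left(- \frac{1}{2}\right) = 3 \left(-2\right) = -6$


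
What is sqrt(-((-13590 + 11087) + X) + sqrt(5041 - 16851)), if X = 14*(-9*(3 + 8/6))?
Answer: sqrt(3049 + I*sqrt(11810)) ≈ 55.227 + 0.9839*I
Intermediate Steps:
X = -546 (X = 14*(-9*(3 + 8*(1/6))) = 14*(-9*(3 + 4/3)) = 14*(-9*13/3) = 14*(-39) = -546)
sqrt(-((-13590 + 11087) + X) + sqrt(5041 - 16851)) = sqrt(-((-13590 + 11087) - 546) + sqrt(5041 - 16851)) = sqrt(-(-2503 - 546) + sqrt(-11810)) = sqrt(-1*(-3049) + I*sqrt(11810)) = sqrt(3049 + I*sqrt(11810))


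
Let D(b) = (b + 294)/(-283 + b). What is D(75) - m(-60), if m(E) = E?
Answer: 12111/208 ≈ 58.226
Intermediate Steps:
D(b) = (294 + b)/(-283 + b)
D(75) - m(-60) = (294 + 75)/(-283 + 75) - 1*(-60) = 369/(-208) + 60 = -1/208*369 + 60 = -369/208 + 60 = 12111/208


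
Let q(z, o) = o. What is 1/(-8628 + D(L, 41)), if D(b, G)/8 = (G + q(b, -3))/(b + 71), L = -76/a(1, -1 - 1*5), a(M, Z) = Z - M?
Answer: -573/4941716 ≈ -0.00011595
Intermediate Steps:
L = 76/7 (L = -76/((-1 - 1*5) - 1*1) = -76/((-1 - 5) - 1) = -76/(-6 - 1) = -76/(-7) = -76*(-⅐) = 76/7 ≈ 10.857)
D(b, G) = 8*(-3 + G)/(71 + b) (D(b, G) = 8*((G - 3)/(b + 71)) = 8*((-3 + G)/(71 + b)) = 8*(-3 + G)/(71 + b))
1/(-8628 + D(L, 41)) = 1/(-8628 + 8*(-3 + 41)/(71 + 76/7)) = 1/(-8628 + 8*38/(573/7)) = 1/(-8628 + 8*(7/573)*38) = 1/(-8628 + 2128/573) = 1/(-4941716/573) = -573/4941716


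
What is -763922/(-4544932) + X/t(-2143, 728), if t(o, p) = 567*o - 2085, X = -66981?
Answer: 51426832306/230497362613 ≈ 0.22311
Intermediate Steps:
t(o, p) = -2085 + 567*o
-763922/(-4544932) + X/t(-2143, 728) = -763922/(-4544932) - 66981/(-2085 + 567*(-2143)) = -763922*(-1/4544932) - 66981/(-2085 - 1215081) = 381961/2272466 - 66981/(-1217166) = 381961/2272466 - 66981*(-1/1217166) = 381961/2272466 + 22327/405722 = 51426832306/230497362613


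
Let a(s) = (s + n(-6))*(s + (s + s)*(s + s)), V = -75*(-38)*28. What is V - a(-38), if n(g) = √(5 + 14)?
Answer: 297844 - 5738*√19 ≈ 2.7283e+5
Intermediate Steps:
V = 79800 (V = 2850*28 = 79800)
n(g) = √19
a(s) = (s + √19)*(s + 4*s²) (a(s) = (s + √19)*(s + (s + s)*(s + s)) = (s + √19)*(s + (2*s)*(2*s)) = (s + √19)*(s + 4*s²))
V - a(-38) = 79800 - (-38)*(-38 + √19 + 4*(-38)² + 4*(-38)*√19) = 79800 - (-38)*(-38 + √19 + 4*1444 - 152*√19) = 79800 - (-38)*(-38 + √19 + 5776 - 152*√19) = 79800 - (-38)*(5738 - 151*√19) = 79800 - (-218044 + 5738*√19) = 79800 + (218044 - 5738*√19) = 297844 - 5738*√19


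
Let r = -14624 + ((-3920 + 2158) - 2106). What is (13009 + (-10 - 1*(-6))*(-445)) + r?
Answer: -3703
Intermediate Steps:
r = -18492 (r = -14624 + (-1762 - 2106) = -14624 - 3868 = -18492)
(13009 + (-10 - 1*(-6))*(-445)) + r = (13009 + (-10 - 1*(-6))*(-445)) - 18492 = (13009 + (-10 + 6)*(-445)) - 18492 = (13009 - 4*(-445)) - 18492 = (13009 + 1780) - 18492 = 14789 - 18492 = -3703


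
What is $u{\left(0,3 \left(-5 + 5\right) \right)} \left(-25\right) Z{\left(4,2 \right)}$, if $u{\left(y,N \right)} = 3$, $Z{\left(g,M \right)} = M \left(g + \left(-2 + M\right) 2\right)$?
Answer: $-600$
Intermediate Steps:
$Z{\left(g,M \right)} = M \left(-4 + g + 2 M\right)$ ($Z{\left(g,M \right)} = M \left(g + \left(-4 + 2 M\right)\right) = M \left(-4 + g + 2 M\right)$)
$u{\left(0,3 \left(-5 + 5\right) \right)} \left(-25\right) Z{\left(4,2 \right)} = 3 \left(-25\right) 2 \left(-4 + 4 + 2 \cdot 2\right) = - 75 \cdot 2 \left(-4 + 4 + 4\right) = - 75 \cdot 2 \cdot 4 = \left(-75\right) 8 = -600$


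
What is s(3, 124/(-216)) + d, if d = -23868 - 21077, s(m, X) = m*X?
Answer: -809041/18 ≈ -44947.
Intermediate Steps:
s(m, X) = X*m
d = -44945
s(3, 124/(-216)) + d = (124/(-216))*3 - 44945 = (124*(-1/216))*3 - 44945 = -31/54*3 - 44945 = -31/18 - 44945 = -809041/18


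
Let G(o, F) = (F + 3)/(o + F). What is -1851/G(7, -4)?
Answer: 5553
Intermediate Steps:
G(o, F) = (3 + F)/(F + o)
-1851/G(7, -4) = -1851*(-4 + 7)/(3 - 4) = -1851/(-1/3) = -1851/((⅓)*(-1)) = -1851/(-⅓) = -1851*(-3) = 5553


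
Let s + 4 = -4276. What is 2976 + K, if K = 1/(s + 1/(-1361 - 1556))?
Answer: 37154645819/12484761 ≈ 2976.0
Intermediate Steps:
s = -4280 (s = -4 - 4276 = -4280)
K = -2917/12484761 (K = 1/(-4280 + 1/(-1361 - 1556)) = 1/(-4280 + 1/(-2917)) = 1/(-4280 - 1/2917) = 1/(-12484761/2917) = -2917/12484761 ≈ -0.00023364)
2976 + K = 2976 - 2917/12484761 = 37154645819/12484761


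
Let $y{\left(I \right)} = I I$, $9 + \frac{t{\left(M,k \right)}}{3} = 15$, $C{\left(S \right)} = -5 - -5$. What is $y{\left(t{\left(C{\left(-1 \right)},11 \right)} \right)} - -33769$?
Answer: $34093$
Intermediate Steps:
$C{\left(S \right)} = 0$ ($C{\left(S \right)} = -5 + 5 = 0$)
$t{\left(M,k \right)} = 18$ ($t{\left(M,k \right)} = -27 + 3 \cdot 15 = -27 + 45 = 18$)
$y{\left(I \right)} = I^{2}$
$y{\left(t{\left(C{\left(-1 \right)},11 \right)} \right)} - -33769 = 18^{2} - -33769 = 324 + 33769 = 34093$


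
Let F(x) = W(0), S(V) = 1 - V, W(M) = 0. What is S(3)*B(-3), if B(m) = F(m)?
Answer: 0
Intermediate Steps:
F(x) = 0
B(m) = 0
S(3)*B(-3) = (1 - 1*3)*0 = (1 - 3)*0 = -2*0 = 0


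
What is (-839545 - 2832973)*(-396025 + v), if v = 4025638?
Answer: -13329819075534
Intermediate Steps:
(-839545 - 2832973)*(-396025 + v) = (-839545 - 2832973)*(-396025 + 4025638) = -3672518*3629613 = -13329819075534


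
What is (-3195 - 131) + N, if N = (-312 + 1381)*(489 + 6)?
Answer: 525829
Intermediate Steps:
N = 529155 (N = 1069*495 = 529155)
(-3195 - 131) + N = (-3195 - 131) + 529155 = -3326 + 529155 = 525829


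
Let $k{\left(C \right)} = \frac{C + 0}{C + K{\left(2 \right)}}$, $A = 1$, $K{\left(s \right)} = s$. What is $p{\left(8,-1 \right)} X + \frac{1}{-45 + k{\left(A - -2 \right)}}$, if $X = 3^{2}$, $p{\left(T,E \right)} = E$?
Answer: $- \frac{2003}{222} \approx -9.0225$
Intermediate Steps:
$X = 9$
$k{\left(C \right)} = \frac{C}{2 + C}$ ($k{\left(C \right)} = \frac{C + 0}{C + 2} = \frac{C}{2 + C}$)
$p{\left(8,-1 \right)} X + \frac{1}{-45 + k{\left(A - -2 \right)}} = \left(-1\right) 9 + \frac{1}{-45 + \frac{1 - -2}{2 + \left(1 - -2\right)}} = -9 + \frac{1}{-45 + \frac{1 + 2}{2 + \left(1 + 2\right)}} = -9 + \frac{1}{-45 + \frac{3}{2 + 3}} = -9 + \frac{1}{-45 + \frac{3}{5}} = -9 + \frac{1}{- \frac{222}{5}} = -9 - \frac{5}{222} = - \frac{2003}{222}$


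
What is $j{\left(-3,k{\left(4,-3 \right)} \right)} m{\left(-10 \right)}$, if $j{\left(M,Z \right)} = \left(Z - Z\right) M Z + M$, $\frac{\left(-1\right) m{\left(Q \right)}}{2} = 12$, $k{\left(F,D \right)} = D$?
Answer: $72$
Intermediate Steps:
$m{\left(Q \right)} = -24$ ($m{\left(Q \right)} = \left(-2\right) 12 = -24$)
$j{\left(M,Z \right)} = M$ ($j{\left(M,Z \right)} = 0 M Z + M = 0 Z + M = 0 + M = M$)
$j{\left(-3,k{\left(4,-3 \right)} \right)} m{\left(-10 \right)} = \left(-3\right) \left(-24\right) = 72$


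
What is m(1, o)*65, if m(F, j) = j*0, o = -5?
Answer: 0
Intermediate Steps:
m(F, j) = 0
m(1, o)*65 = 0*65 = 0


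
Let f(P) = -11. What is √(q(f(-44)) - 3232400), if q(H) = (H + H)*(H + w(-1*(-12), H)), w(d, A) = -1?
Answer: 2*I*√808034 ≈ 1797.8*I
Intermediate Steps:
q(H) = 2*H*(-1 + H) (q(H) = (H + H)*(H - 1) = (2*H)*(-1 + H) = 2*H*(-1 + H))
√(q(f(-44)) - 3232400) = √(2*(-11)*(-1 - 11) - 3232400) = √(2*(-11)*(-12) - 3232400) = √(264 - 3232400) = √(-3232136) = 2*I*√808034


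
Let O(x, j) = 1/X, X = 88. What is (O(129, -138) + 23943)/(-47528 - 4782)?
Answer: -421397/920656 ≈ -0.45771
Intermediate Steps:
O(x, j) = 1/88
(O(129, -138) + 23943)/(-47528 - 4782) = (1/88 + 23943)/(-47528 - 4782) = (2106985/88)/(-52310) = (2106985/88)*(-1/52310) = -421397/920656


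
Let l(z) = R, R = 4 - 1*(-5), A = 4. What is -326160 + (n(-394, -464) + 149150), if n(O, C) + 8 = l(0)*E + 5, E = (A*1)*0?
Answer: -177013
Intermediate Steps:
R = 9 (R = 4 + 5 = 9)
l(z) = 9
E = 0 (E = (4*1)*0 = 4*0 = 0)
n(O, C) = -3 (n(O, C) = -8 + (9*0 + 5) = -8 + (0 + 5) = -8 + 5 = -3)
-326160 + (n(-394, -464) + 149150) = -326160 + (-3 + 149150) = -326160 + 149147 = -177013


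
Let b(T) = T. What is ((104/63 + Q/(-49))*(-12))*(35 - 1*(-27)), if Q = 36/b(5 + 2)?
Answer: -1183456/1029 ≈ -1150.1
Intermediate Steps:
Q = 36/7 (Q = 36/(5 + 2) = 36/7 ≈ 5.1429)
((104/63 + Q/(-49))*(-12))*(35 - 1*(-27)) = ((104/63 + (36/7)/(-49))*(-12))*(35 - 1*(-27)) = ((104*(1/63) + (36/7)*(-1/49))*(-12))*(35 + 27) = ((104/63 - 36/343)*(-12))*62 = ((4772/3087)*(-12))*62 = -19088/1029*62 = -1183456/1029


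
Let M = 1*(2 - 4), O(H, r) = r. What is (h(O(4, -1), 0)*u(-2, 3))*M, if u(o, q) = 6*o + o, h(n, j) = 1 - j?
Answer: 28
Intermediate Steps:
M = -2 (M = 1*(-2) = -2)
u(o, q) = 7*o
(h(O(4, -1), 0)*u(-2, 3))*M = ((1 - 1*0)*(7*(-2)))*(-2) = ((1 + 0)*(-14))*(-2) = (1*(-14))*(-2) = -14*(-2) = 28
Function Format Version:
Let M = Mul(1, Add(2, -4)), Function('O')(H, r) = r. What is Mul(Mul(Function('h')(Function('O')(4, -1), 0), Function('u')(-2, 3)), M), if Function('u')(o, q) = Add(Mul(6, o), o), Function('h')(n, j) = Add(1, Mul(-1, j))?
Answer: 28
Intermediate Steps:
M = -2 (M = Mul(1, -2) = -2)
Function('u')(o, q) = Mul(7, o)
Mul(Mul(Function('h')(Function('O')(4, -1), 0), Function('u')(-2, 3)), M) = Mul(Mul(Add(1, Mul(-1, 0)), Mul(7, -2)), -2) = Mul(Mul(Add(1, 0), -14), -2) = Mul(Mul(1, -14), -2) = Mul(-14, -2) = 28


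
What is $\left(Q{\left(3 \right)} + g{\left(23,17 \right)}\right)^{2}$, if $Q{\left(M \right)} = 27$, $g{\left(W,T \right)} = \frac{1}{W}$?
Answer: $\frac{386884}{529} \approx 731.35$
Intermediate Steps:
$\left(Q{\left(3 \right)} + g{\left(23,17 \right)}\right)^{2} = \left(27 + \frac{1}{23}\right)^{2} = \left(\frac{622}{23}\right)^{2} = \frac{386884}{529}$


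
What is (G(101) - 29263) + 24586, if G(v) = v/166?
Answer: -776281/166 ≈ -4676.4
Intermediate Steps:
G(v) = v/166 (G(v) = v*(1/166) = v/166)
(G(101) - 29263) + 24586 = ((1/166)*101 - 29263) + 24586 = (101/166 - 29263) + 24586 = -4857557/166 + 24586 = -776281/166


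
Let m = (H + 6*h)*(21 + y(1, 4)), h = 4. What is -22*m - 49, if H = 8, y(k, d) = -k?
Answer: -14129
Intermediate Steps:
m = 640 (m = (8 + 6*4)*(21 - 1*1) = (8 + 24)*(21 - 1) = 32*20 = 640)
-22*m - 49 = -22*640 - 49 = -14080 - 49 = -14129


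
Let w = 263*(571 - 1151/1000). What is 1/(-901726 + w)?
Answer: -1000/751855713 ≈ -1.3300e-6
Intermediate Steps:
w = 149870287/1000 (w = 263*(571 - 1151*1/1000) = 263*(571 - 1151/1000) = 263*(569849/1000) = 149870287/1000 ≈ 1.4987e+5)
1/(-901726 + w) = 1/(-901726 + 149870287/1000) = 1/(-751855713/1000) = -1000/751855713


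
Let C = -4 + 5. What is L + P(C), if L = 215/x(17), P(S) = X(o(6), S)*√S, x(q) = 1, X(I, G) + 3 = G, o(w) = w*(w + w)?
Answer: 213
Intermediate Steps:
o(w) = 2*w² (o(w) = w*(2*w) = 2*w²)
X(I, G) = -3 + G
C = 1
P(S) = √S*(-3 + S) (P(S) = (-3 + S)*√S = √S*(-3 + S))
L = 215 (L = 215/1 = 215*1 = 215)
L + P(C) = 215 + √1*(-3 + 1) = 215 + 1*(-2) = 215 - 2 = 213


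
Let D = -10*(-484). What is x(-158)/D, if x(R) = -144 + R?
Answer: -151/2420 ≈ -0.062397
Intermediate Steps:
D = 4840
x(-158)/D = (-144 - 158)/4840 = -302*1/4840 = -151/2420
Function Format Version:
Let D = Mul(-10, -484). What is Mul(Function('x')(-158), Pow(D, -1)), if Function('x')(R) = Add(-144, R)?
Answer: Rational(-151, 2420) ≈ -0.062397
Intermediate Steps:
D = 4840
Mul(Function('x')(-158), Pow(D, -1)) = Mul(Add(-144, -158), Pow(4840, -1)) = Mul(-302, Rational(1, 4840)) = Rational(-151, 2420)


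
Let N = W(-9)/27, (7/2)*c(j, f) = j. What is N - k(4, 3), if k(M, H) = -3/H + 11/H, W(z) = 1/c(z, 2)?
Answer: -1303/486 ≈ -2.6811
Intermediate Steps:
c(j, f) = 2*j/7
W(z) = 7/(2*z) (W(z) = 1/(2*z/7) = 7/(2*z))
k(M, H) = 8/H
N = -7/486 (N = ((7/2)/(-9))/27 = ((7/2)*(-1/9))*(1/27) = -7/18*1/27 = -7/486 ≈ -0.014403)
N - k(4, 3) = -7/486 - 8/3 = -1303/486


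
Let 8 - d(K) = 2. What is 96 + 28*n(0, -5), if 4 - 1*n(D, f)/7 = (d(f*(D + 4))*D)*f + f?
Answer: 1860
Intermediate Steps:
d(K) = 6 (d(K) = 8 - 1*2 = 8 - 2 = 6)
n(D, f) = 28 - 7*f - 42*D*f (n(D, f) = 28 - 7*((6*D)*f + f) = 28 - 7*(6*D*f + f) = 28 - 7*(f + 6*D*f) = 28 + (-7*f - 42*D*f) = 28 - 7*f - 42*D*f)
96 + 28*n(0, -5) = 96 + 28*(28 - 7*(-5) - 42*0*(-5)) = 96 + 28*(28 + 35 + 0) = 96 + 28*63 = 96 + 1764 = 1860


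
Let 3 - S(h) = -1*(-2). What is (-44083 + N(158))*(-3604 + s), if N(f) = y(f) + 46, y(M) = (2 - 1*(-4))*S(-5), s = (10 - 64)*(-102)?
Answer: -83835024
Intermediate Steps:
S(h) = 1 (S(h) = 3 - (-1)*(-2) = 3 - 1*2 = 3 - 2 = 1)
s = 5508 (s = -54*(-102) = 5508)
y(M) = 6 (y(M) = (2 - 1*(-4))*1 = (2 + 4)*1 = 6*1 = 6)
N(f) = 52 (N(f) = 6 + 46 = 52)
(-44083 + N(158))*(-3604 + s) = (-44083 + 52)*(-3604 + 5508) = -44031*1904 = -83835024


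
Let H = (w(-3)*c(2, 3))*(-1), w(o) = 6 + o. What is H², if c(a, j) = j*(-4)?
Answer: 1296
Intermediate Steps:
c(a, j) = -4*j
H = 36 (H = ((6 - 3)*(-4*3))*(-1) = (3*(-12))*(-1) = -36*(-1) = 36)
H² = 36² = 1296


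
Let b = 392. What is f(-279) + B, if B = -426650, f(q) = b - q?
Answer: -425979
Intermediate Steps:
f(q) = 392 - q
f(-279) + B = (392 - 1*(-279)) - 426650 = (392 + 279) - 426650 = 671 - 426650 = -425979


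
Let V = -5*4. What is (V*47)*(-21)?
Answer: 19740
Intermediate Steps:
V = -20
(V*47)*(-21) = -20*47*(-21) = -940*(-21) = 19740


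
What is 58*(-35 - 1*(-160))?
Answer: 7250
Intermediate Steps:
58*(-35 - 1*(-160)) = 58*(-35 + 160) = 58*125 = 7250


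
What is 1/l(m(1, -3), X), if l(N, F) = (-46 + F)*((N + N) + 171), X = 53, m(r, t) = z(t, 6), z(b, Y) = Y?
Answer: 1/1281 ≈ 0.00078064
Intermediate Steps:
m(r, t) = 6
l(N, F) = (-46 + F)*(171 + 2*N) (l(N, F) = (-46 + F)*(2*N + 171) = (-46 + F)*(171 + 2*N))
1/l(m(1, -3), X) = 1/(-7866 - 92*6 + 171*53 + 2*53*6) = 1/(-7866 - 552 + 9063 + 636) = 1/1281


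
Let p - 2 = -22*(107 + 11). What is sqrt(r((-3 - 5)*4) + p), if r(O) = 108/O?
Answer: I*sqrt(41558)/4 ≈ 50.964*I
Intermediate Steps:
p = -2594 (p = 2 - 22*(107 + 11) = 2 - 22*118 = 2 - 2596 = -2594)
sqrt(r((-3 - 5)*4) + p) = sqrt(108/(((-3 - 5)*4)) - 2594) = sqrt(108/((-8*4)) - 2594) = sqrt(108/(-32) - 2594) = sqrt(108*(-1/32) - 2594) = sqrt(-27/8 - 2594) = sqrt(-20779/8) = I*sqrt(41558)/4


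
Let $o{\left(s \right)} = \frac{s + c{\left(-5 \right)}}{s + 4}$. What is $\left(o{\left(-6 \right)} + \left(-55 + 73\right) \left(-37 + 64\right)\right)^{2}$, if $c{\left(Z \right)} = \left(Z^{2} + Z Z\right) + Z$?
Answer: $\frac{870489}{4} \approx 2.1762 \cdot 10^{5}$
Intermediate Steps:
$c{\left(Z \right)} = Z + 2 Z^{2}$ ($c{\left(Z \right)} = \left(Z^{2} + Z^{2}\right) + Z = 2 Z^{2} + Z = Z + 2 Z^{2}$)
$o{\left(s \right)} = \frac{45 + s}{4 + s}$ ($o{\left(s \right)} = \frac{s - 5 \left(1 + 2 \left(-5\right)\right)}{s + 4} = \frac{s - 5 \left(1 - 10\right)}{4 + s} = \frac{s - -45}{4 + s} = \frac{s + 45}{4 + s} = \frac{45 + s}{4 + s}$)
$\left(o{\left(-6 \right)} + \left(-55 + 73\right) \left(-37 + 64\right)\right)^{2} = \left(\frac{45 - 6}{4 - 6} + \left(-55 + 73\right) \left(-37 + 64\right)\right)^{2} = \left(\frac{1}{-2} \cdot 39 + 18 \cdot 27\right)^{2} = \left(\left(- \frac{1}{2}\right) 39 + 486\right)^{2} = \left(- \frac{39}{2} + 486\right)^{2} = \left(\frac{933}{2}\right)^{2} = \frac{870489}{4}$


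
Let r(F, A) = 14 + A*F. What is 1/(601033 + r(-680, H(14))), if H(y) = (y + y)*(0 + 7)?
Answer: 1/467767 ≈ 2.1378e-6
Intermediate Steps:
H(y) = 14*y (H(y) = (2*y)*7 = 14*y)
1/(601033 + r(-680, H(14))) = 1/(601033 + (14 + (14*14)*(-680))) = 1/(601033 + (14 + 196*(-680))) = 1/(601033 + (14 - 133280)) = 1/(601033 - 133266) = 1/467767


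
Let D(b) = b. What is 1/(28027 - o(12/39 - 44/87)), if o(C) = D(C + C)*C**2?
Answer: 1446731091/40547554766305 ≈ 3.5680e-5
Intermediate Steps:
o(C) = 2*C**3 (o(C) = (C + C)*C**2 = (2*C)*C**2 = 2*C**3)
1/(28027 - o(12/39 - 44/87)) = 1/(28027 - 2*(12/39 - 44/87)**3) = 1/(28027 - 2*(12*(1/39) - 44*1/87)**3) = 1/(28027 - 2*(4/13 - 44/87)**3) = 1/(28027 - 2*(-224/1131)**3) = 1/(28027 - 2*(-11239424)/1446731091) = 1/(28027 - 1*(-22478848/1446731091)) = 1/(28027 + 22478848/1446731091) = 1/(40547554766305/1446731091) = 1446731091/40547554766305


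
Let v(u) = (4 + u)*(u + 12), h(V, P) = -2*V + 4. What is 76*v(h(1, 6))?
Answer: 6384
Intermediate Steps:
h(V, P) = 4 - 2*V
v(u) = (4 + u)*(12 + u)
76*v(h(1, 6)) = 76*(48 + (4 - 2*1)² + 16*(4 - 2*1)) = 76*(48 + (4 - 2)² + 16*(4 - 2)) = 76*(48 + 2² + 16*2) = 76*(48 + 4 + 32) = 76*84 = 6384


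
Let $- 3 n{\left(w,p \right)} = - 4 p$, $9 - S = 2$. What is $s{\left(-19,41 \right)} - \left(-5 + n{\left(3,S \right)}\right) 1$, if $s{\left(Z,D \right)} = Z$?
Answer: $- \frac{70}{3} \approx -23.333$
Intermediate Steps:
$S = 7$ ($S = 9 - 2 = 7$)
$n{\left(w,p \right)} = \frac{4 p}{3}$ ($n{\left(w,p \right)} = - \frac{\left(-4\right) p}{3} = \frac{4 p}{3}$)
$s{\left(-19,41 \right)} - \left(-5 + n{\left(3,S \right)}\right) 1 = -19 - \left(-5 + \frac{4}{3} \cdot 7\right) 1 = -19 - \left(-5 + \frac{28}{3}\right) 1 = -19 - \frac{13}{3} \cdot 1 = -19 - \frac{13}{3} = - \frac{70}{3}$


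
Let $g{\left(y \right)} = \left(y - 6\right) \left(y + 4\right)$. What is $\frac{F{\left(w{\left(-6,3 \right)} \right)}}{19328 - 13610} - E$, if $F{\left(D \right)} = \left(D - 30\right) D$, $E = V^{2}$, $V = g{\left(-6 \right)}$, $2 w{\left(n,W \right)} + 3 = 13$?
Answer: $- \frac{3293693}{5718} \approx -576.02$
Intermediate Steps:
$w{\left(n,W \right)} = 5$ ($w{\left(n,W \right)} = - \frac{3}{2} + \frac{1}{2} \cdot 13 = - \frac{3}{2} + \frac{13}{2} = 5$)
$g{\left(y \right)} = \left(-6 + y\right) \left(4 + y\right)$
$V = 24$ ($V = -24 + \left(-6\right)^{2} - -12 = -24 + 36 + 12 = 24$)
$E = 576$ ($E = 24^{2} = 576$)
$F{\left(D \right)} = D \left(-30 + D\right)$ ($F{\left(D \right)} = \left(D - 30\right) D = \left(-30 + D\right) D = D \left(-30 + D\right)$)
$\frac{F{\left(w{\left(-6,3 \right)} \right)}}{19328 - 13610} - E = \frac{5 \left(-30 + 5\right)}{19328 - 13610} - 576 = \frac{5 \left(-25\right)}{19328 - 13610} - 576 = - \frac{125}{5718} - 576 = - \frac{3293693}{5718}$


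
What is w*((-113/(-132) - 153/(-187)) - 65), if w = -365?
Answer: 3051035/132 ≈ 23114.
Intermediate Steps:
w*((-113/(-132) - 153/(-187)) - 65) = -365*((-113/(-132) - 153/(-187)) - 65) = -365*((-113*(-1/132) - 153*(-1/187)) - 65) = -365*((113/132 + 9/11) - 65) = -365*(221/132 - 65) = -365*(-8359/132) = 3051035/132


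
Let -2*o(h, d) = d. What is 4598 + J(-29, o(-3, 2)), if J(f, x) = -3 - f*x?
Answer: 4566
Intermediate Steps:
o(h, d) = -d/2
J(f, x) = -3 - f*x
4598 + J(-29, o(-3, 2)) = 4598 + (-3 - 1*(-29)*(-½*2)) = 4598 + (-3 - 1*(-29)*(-1)) = 4598 + (-3 - 29) = 4598 - 32 = 4566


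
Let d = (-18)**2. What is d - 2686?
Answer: -2362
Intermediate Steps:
d = 324
d - 2686 = 324 - 2686 = -2362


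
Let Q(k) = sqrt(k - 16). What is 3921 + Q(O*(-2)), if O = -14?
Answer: 3921 + 2*sqrt(3) ≈ 3924.5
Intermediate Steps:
Q(k) = sqrt(-16 + k)
3921 + Q(O*(-2)) = 3921 + sqrt(-16 - 14*(-2)) = 3921 + sqrt(-16 + 28) = 3921 + sqrt(12) = 3921 + 2*sqrt(3)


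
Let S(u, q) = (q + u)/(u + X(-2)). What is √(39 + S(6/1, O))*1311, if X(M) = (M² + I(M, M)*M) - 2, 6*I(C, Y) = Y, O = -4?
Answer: 1311*√6630/13 ≈ 8211.4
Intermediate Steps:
I(C, Y) = Y/6
X(M) = -2 + 7*M²/6 (X(M) = (M² + (M/6)*M) - 2 = (M² + M²/6) - 2 = 7*M²/6 - 2 = -2 + 7*M²/6)
S(u, q) = (q + u)/(8/3 + u) (S(u, q) = (q + u)/(u + (-2 + (7/6)*(-2)²)) = (q + u)/(u + (-2 + (7/6)*4)) = (q + u)/(u + (-2 + 14/3)) = (q + u)/(u + 8/3) = (q + u)/(8/3 + u))
√(39 + S(6/1, O))*1311 = √(39 + 3*(-4 + 6/1)/(8 + 3*(6/1)))*1311 = √(39 + 3*(-4 + 6*1)/(8 + 3*(6*1)))*1311 = √(39 + 3*(-4 + 6)/(8 + 3*6))*1311 = √(39 + 3*2/(8 + 18))*1311 = √(39 + 3*2/26)*1311 = √(39 + 3*(1/26)*2)*1311 = √(39 + 3/13)*1311 = √(510/13)*1311 = (√6630/13)*1311 = 1311*√6630/13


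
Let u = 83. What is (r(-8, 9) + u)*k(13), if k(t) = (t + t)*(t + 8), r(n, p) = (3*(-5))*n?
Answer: 110838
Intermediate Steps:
r(n, p) = -15*n
k(t) = 2*t*(8 + t) (k(t) = (2*t)*(8 + t) = 2*t*(8 + t))
(r(-8, 9) + u)*k(13) = (-15*(-8) + 83)*(2*13*(8 + 13)) = (120 + 83)*(2*13*21) = 203*546 = 110838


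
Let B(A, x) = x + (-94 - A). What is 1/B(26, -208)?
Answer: -1/328 ≈ -0.0030488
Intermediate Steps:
B(A, x) = -94 + x - A
1/B(26, -208) = 1/(-94 - 208 - 1*26) = 1/(-94 - 208 - 26) = 1/(-328) = -1/328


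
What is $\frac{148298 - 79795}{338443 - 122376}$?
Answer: $\frac{68503}{216067} \approx 0.31705$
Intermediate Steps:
$\frac{148298 - 79795}{338443 - 122376} = \frac{148298 - 79795}{216067} = 68503 \cdot \frac{1}{216067} = \frac{68503}{216067}$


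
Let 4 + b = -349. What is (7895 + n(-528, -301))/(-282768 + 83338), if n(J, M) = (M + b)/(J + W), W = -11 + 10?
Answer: -4177109/105498470 ≈ -0.039594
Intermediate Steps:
b = -353 (b = -4 - 349 = -353)
W = -1
n(J, M) = (-353 + M)/(-1 + J) (n(J, M) = (M - 353)/(J - 1) = (-353 + M)/(-1 + J))
(7895 + n(-528, -301))/(-282768 + 83338) = (7895 + (-353 - 301)/(-1 - 528))/(-282768 + 83338) = (7895 - 654/(-529))/(-199430) = (7895 - 1/529*(-654))*(-1/199430) = (7895 + 654/529)*(-1/199430) = (4177109/529)*(-1/199430) = -4177109/105498470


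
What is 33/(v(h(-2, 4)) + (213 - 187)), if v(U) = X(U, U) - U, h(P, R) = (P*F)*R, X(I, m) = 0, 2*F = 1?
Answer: 11/10 ≈ 1.1000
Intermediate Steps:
F = 1/2 (F = (1/2)*1 = 1/2 ≈ 0.50000)
h(P, R) = P*R/2 (h(P, R) = (P*(1/2))*R = (P/2)*R = P*R/2)
v(U) = -U (v(U) = 0 - U = -U)
33/(v(h(-2, 4)) + (213 - 187)) = 33/(-(-2)*4/2 + (213 - 187)) = 33/(-1*(-4) + 26) = 33/(4 + 26) = 33/30 = 33*(1/30) = 11/10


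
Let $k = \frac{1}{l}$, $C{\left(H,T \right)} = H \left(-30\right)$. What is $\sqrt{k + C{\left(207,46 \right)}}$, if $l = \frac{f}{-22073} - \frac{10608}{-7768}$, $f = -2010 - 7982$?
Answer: $\frac{i \sqrt{9430547461683809510}}{38971030} \approx 78.8 i$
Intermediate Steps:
$f = -9992$ ($f = -2010 - 7982 = -9992$)
$C{\left(H,T \right)} = - 30 H$
$l = \frac{38971030}{21432883}$ ($l = - \frac{9992}{-22073} - \frac{10608}{-7768} = \left(-9992\right) \left(- \frac{1}{22073}\right) - - \frac{1326}{971} = \frac{9992}{22073} + \frac{1326}{971} = \frac{38971030}{21432883} \approx 1.8183$)
$k = \frac{21432883}{38971030}$ ($k = \frac{1}{\frac{38971030}{21432883}} = \frac{21432883}{38971030} \approx 0.54997$)
$\sqrt{k + C{\left(207,46 \right)}} = \sqrt{\frac{21432883}{38971030} - 6210} = \sqrt{- \frac{241988663417}{38971030}} = \frac{i \sqrt{9430547461683809510}}{38971030}$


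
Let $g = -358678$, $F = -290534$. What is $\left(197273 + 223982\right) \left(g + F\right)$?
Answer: $-273483801060$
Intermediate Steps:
$\left(197273 + 223982\right) \left(g + F\right) = \left(197273 + 223982\right) \left(-358678 - 290534\right) = 421255 \left(-649212\right) = -273483801060$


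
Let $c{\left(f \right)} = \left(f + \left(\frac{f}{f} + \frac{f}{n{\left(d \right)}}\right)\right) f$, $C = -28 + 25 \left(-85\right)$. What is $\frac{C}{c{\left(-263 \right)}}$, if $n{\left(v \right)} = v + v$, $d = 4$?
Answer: $- \frac{17224}{620417} \approx -0.027762$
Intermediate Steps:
$n{\left(v \right)} = 2 v$
$C = -2153$ ($C = -28 - 2125 = -2153$)
$c{\left(f \right)} = f \left(1 + \frac{9 f}{8}\right)$ ($c{\left(f \right)} = \left(f + \left(\frac{f}{f} + \frac{f}{2 \cdot 4}\right)\right) f = \left(f + \left(1 + \frac{f}{8}\right)\right) f = \left(1 + \frac{9 f}{8}\right) f = f \left(1 + \frac{9 f}{8}\right)$)
$\frac{C}{c{\left(-263 \right)}} = - \frac{2153}{\frac{1}{8} \left(-263\right) \left(8 + 9 \left(-263\right)\right)} = - \frac{2153}{\frac{1}{8} \left(-263\right) \left(8 - 2367\right)} = - \frac{2153}{\frac{1}{8} \left(-263\right) \left(-2359\right)} = - \frac{2153}{\frac{620417}{8}} = \left(-2153\right) \frac{8}{620417} = - \frac{17224}{620417}$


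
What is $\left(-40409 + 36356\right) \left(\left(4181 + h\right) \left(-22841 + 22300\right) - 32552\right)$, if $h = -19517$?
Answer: $-33494899872$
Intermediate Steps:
$\left(-40409 + 36356\right) \left(\left(4181 + h\right) \left(-22841 + 22300\right) - 32552\right) = \left(-40409 + 36356\right) \left(\left(4181 - 19517\right) \left(-22841 + 22300\right) - 32552\right) = - 4053 \left(\left(-15336\right) \left(-541\right) - 32552\right) = - 4053 \left(8296776 - 32552\right) = \left(-4053\right) 8264224 = -33494899872$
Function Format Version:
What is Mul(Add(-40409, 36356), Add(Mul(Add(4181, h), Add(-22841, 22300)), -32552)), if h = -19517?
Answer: -33494899872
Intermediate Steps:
Mul(Add(-40409, 36356), Add(Mul(Add(4181, h), Add(-22841, 22300)), -32552)) = Mul(Add(-40409, 36356), Add(Mul(Add(4181, -19517), Add(-22841, 22300)), -32552)) = Mul(-4053, Add(Mul(-15336, -541), -32552)) = Mul(-4053, Add(8296776, -32552)) = Mul(-4053, 8264224) = -33494899872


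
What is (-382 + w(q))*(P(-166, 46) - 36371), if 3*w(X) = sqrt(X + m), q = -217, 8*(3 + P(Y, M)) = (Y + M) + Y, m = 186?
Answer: 27817049/2 - 145639*I*sqrt(31)/12 ≈ 1.3909e+7 - 67574.0*I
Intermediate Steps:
P(Y, M) = -3 + Y/4 + M/8 (P(Y, M) = -3 + ((Y + M) + Y)/8 = -3 + ((M + Y) + Y)/8 = -3 + (M + 2*Y)/8 = -3 + (Y/4 + M/8) = -3 + Y/4 + M/8)
w(X) = sqrt(186 + X)/3 (w(X) = sqrt(X + 186)/3 = sqrt(186 + X)/3)
(-382 + w(q))*(P(-166, 46) - 36371) = (-382 + sqrt(186 - 217)/3)*((-3 + (1/4)*(-166) + (1/8)*46) - 36371) = (-382 + sqrt(-31)/3)*((-3 - 83/2 + 23/4) - 36371) = (-382 + (I*sqrt(31))/3)*(-155/4 - 36371) = (-382 + I*sqrt(31)/3)*(-145639/4) = 27817049/2 - 145639*I*sqrt(31)/12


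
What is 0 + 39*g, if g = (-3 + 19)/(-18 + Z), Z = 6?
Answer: -52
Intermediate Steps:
g = -4/3 (g = (-3 + 19)/(-18 + 6) = 16/(-12) = 16*(-1/12) = -4/3 ≈ -1.3333)
0 + 39*g = 0 + 39*(-4/3) = 0 - 52 = -52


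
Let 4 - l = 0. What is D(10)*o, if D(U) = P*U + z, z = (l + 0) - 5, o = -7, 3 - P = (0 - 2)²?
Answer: 77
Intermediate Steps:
P = -1 (P = 3 - (0 - 2)² = 3 - 1*(-2)² = 3 - 1*4 = 3 - 4 = -1)
l = 4 (l = 4 - 1*0 = 4 + 0 = 4)
z = -1 (z = (4 + 0) - 5 = 4 - 5 = -1)
D(U) = -1 - U (D(U) = -U - 1 = -1 - U)
D(10)*o = (-1 - 1*10)*(-7) = (-1 - 10)*(-7) = -11*(-7) = 77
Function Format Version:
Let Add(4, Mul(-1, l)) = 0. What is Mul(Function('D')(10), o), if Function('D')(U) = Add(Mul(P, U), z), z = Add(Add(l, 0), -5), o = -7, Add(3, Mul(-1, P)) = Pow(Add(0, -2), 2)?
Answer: 77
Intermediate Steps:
P = -1 (P = Add(3, Mul(-1, Pow(Add(0, -2), 2))) = Add(3, Mul(-1, Pow(-2, 2))) = Add(3, Mul(-1, 4)) = Add(3, -4) = -1)
l = 4 (l = Add(4, Mul(-1, 0)) = Add(4, 0) = 4)
z = -1 (z = Add(Add(4, 0), -5) = Add(4, -5) = -1)
Function('D')(U) = Add(-1, Mul(-1, U)) (Function('D')(U) = Add(Mul(-1, U), -1) = Add(-1, Mul(-1, U)))
Mul(Function('D')(10), o) = Mul(Add(-1, Mul(-1, 10)), -7) = Mul(Add(-1, -10), -7) = Mul(-11, -7) = 77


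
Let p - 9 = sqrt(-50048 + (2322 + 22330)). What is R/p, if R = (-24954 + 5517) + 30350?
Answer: 98217/25477 - 21826*I*sqrt(6349)/25477 ≈ 3.8551 - 68.262*I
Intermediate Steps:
p = 9 + 2*I*sqrt(6349) (p = 9 + sqrt(-50048 + (2322 + 22330)) = 9 + sqrt(-50048 + 24652) = 9 + sqrt(-25396) = 9 + 2*I*sqrt(6349) ≈ 9.0 + 159.36*I)
R = 10913 (R = -19437 + 30350 = 10913)
R/p = 10913/(9 + 2*I*sqrt(6349))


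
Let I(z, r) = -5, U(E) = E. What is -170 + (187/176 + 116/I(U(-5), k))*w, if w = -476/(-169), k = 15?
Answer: -785349/3380 ≈ -232.35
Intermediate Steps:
w = 476/169 (w = -476*(-1/169) = 476/169 ≈ 2.8166)
-170 + (187/176 + 116/I(U(-5), k))*w = -170 + (187/176 + 116/(-5))*(476/169) = -170 + (187*(1/176) + 116*(-⅕))*(476/169) = -170 + (17/16 - 116/5)*(476/169) = -170 - 1771/80*476/169 = -170 - 210749/3380 = -785349/3380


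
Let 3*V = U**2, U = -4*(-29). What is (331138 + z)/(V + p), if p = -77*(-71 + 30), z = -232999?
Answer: 294417/22927 ≈ 12.841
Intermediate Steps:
p = 3157 (p = -77*(-41) = 3157)
U = 116
V = 13456/3 (V = (1/3)*116**2 = (1/3)*13456 = 13456/3 ≈ 4485.3)
(331138 + z)/(V + p) = (331138 - 232999)/(13456/3 + 3157) = 98139/(22927/3) = 98139*(3/22927) = 294417/22927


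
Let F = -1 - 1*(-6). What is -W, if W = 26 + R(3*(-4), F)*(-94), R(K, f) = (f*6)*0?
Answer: -26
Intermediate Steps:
F = 5 (F = -1 + 6 = 5)
R(K, f) = 0 (R(K, f) = (6*f)*0 = 0)
W = 26 (W = 26 + 0*(-94) = 26 + 0 = 26)
-W = -1*26 = -26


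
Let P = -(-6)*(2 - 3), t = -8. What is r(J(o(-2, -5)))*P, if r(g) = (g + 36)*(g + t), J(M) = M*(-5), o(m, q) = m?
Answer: -552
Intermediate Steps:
J(M) = -5*M
r(g) = (-8 + g)*(36 + g) (r(g) = (g + 36)*(g - 8) = (36 + g)*(-8 + g) = (-8 + g)*(36 + g))
P = -6 (P = -(-6)*(-1) = -6*1 = -6)
r(J(o(-2, -5)))*P = (-288 + (-5*(-2))**2 + 28*(-5*(-2)))*(-6) = (-288 + 10**2 + 28*10)*(-6) = (-288 + 100 + 280)*(-6) = 92*(-6) = -552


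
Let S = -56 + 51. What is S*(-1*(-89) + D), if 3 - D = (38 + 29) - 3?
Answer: -140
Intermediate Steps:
S = -5
D = -61 (D = 3 - ((38 + 29) - 3) = 3 - (67 - 3) = 3 - 1*64 = 3 - 64 = -61)
S*(-1*(-89) + D) = -5*(-1*(-89) - 61) = -5*(89 - 61) = -5*28 = -140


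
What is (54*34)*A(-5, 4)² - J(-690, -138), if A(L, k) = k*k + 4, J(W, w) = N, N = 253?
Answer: 734147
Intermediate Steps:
J(W, w) = 253
A(L, k) = 4 + k² (A(L, k) = k² + 4 = 4 + k²)
(54*34)*A(-5, 4)² - J(-690, -138) = (54*34)*(4 + 4²)² - 1*253 = 1836*(4 + 16)² - 253 = 1836*20² - 253 = 1836*400 - 253 = 734400 - 253 = 734147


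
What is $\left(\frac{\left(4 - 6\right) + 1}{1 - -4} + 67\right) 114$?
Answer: $\frac{38076}{5} \approx 7615.2$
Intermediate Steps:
$\left(\frac{\left(4 - 6\right) + 1}{1 - -4} + 67\right) 114 = \left(\frac{\left(4 - 6\right) + 1}{1 + 4} + 67\right) 114 = \left(\frac{-2 + 1}{5} + 67\right) 114 = \left(\frac{1}{5} \left(-1\right) + 67\right) 114 = \left(- \frac{1}{5} + 67\right) 114 = \frac{334}{5} \cdot 114 = \frac{38076}{5}$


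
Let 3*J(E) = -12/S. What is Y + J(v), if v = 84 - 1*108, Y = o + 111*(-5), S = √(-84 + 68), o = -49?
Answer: -604 + I ≈ -604.0 + 1.0*I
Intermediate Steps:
S = 4*I (S = √(-16) = 4*I ≈ 4.0*I)
Y = -604 (Y = -49 + 111*(-5) = -49 - 555 = -604)
v = -24 (v = 84 - 108 = -24)
J(E) = I (J(E) = (-12*(-I/4))/3 = (-(-3)*I)/3 = (3*I)/3 = I)
Y + J(v) = -604 + I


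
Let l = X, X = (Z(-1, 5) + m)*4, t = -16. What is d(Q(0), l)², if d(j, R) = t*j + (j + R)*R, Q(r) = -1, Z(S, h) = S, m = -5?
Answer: 379456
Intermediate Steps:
X = -24 (X = (-1 - 5)*4 = -6*4 = -24)
l = -24
d(j, R) = -16*j + R*(R + j) (d(j, R) = -16*j + (j + R)*R = -16*j + (R + j)*R = -16*j + R*(R + j))
d(Q(0), l)² = ((-24)² - 16*(-1) - 24*(-1))² = (576 + 16 + 24)² = 616² = 379456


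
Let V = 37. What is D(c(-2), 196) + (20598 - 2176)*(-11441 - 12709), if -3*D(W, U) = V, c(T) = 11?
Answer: -1334673937/3 ≈ -4.4489e+8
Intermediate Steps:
D(W, U) = -37/3 (D(W, U) = -⅓*37 = -37/3)
D(c(-2), 196) + (20598 - 2176)*(-11441 - 12709) = -37/3 + (20598 - 2176)*(-11441 - 12709) = -37/3 + 18422*(-24150) = -37/3 - 444891300 = -1334673937/3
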